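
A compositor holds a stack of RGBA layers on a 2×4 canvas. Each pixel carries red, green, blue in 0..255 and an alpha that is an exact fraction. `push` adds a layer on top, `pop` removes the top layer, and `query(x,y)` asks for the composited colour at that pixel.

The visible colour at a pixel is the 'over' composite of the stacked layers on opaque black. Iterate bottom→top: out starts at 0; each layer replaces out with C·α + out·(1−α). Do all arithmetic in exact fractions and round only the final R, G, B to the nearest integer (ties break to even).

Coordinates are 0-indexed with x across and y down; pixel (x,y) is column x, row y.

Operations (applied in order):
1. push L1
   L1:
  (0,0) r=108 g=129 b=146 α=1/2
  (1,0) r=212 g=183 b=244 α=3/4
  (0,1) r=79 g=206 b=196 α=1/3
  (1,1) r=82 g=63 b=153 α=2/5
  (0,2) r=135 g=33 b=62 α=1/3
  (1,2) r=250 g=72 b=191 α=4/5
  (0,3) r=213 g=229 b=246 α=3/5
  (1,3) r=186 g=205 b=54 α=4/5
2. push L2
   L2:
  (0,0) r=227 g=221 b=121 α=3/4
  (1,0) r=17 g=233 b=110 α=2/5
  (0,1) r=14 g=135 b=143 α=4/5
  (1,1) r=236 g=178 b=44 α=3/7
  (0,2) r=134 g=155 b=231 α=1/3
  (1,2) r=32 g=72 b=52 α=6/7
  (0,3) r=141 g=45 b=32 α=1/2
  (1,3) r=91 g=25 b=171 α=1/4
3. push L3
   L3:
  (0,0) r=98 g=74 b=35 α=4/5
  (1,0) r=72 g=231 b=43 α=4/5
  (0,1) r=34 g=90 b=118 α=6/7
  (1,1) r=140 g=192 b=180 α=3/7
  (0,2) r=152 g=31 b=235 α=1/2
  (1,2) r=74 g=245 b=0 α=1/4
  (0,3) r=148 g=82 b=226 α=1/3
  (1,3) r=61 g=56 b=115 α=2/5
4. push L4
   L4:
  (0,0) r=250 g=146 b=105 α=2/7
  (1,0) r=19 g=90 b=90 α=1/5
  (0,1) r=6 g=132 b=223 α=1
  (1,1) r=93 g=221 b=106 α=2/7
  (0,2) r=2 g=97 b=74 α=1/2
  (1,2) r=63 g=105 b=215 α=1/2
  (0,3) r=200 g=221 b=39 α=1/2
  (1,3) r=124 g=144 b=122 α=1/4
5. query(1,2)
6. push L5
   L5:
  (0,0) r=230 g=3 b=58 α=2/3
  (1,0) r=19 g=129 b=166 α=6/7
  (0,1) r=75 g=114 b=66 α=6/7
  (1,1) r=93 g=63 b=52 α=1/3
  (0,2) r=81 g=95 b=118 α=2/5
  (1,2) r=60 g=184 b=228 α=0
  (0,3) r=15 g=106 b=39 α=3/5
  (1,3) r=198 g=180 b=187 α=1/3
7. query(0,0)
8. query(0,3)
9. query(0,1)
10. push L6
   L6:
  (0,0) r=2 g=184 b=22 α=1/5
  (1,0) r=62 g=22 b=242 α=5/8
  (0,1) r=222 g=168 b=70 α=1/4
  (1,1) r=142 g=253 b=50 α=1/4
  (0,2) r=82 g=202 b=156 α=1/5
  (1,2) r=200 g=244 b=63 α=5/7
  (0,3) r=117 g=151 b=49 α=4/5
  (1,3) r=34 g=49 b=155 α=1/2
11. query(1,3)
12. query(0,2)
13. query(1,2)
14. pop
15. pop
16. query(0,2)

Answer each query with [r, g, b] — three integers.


(1,2) stack=L1,L2,L3,L4; from [0,0,0]:
after L1 α=4/5: [200, 288/5, 764/5]
after L2 α=6/7: [56, 2448/35, 332/5]
after L3 α=1/4: [121/2, 15919/140, 249/5]
after L4 α=1/2: [247/4, 30619/280, 662/5]
= [62, 109, 132]

query (0,0) [L1,L2,L3,L4,L5] — begin 0,0,0
+L1 (α=1/2) → [54, 129/2, 73]
+L2 (α=3/4) → [735/4, 1455/8, 109]
+L3 (α=4/5) → [2303/20, 3823/40, 249/5]
+L4 (α=2/7) → [4303/28, 6159/56, 459/7]
+L5 (α=2/3) → [17183/84, 2165/56, 1271/21]
= [205, 39, 61]

query (0,3) [L1,L2,L3,L4,L5] — begin 0,0,0
L1 α=3/5: [639/5, 687/5, 738/5]
L2 α=1/2: [672/5, 456/5, 449/5]
L3 α=1/3: [2084/15, 1322/15, 676/5]
L4 α=1/2: [2542/15, 4637/30, 871/10]
L5 α=3/5: [5759/75, 9407/75, 1456/25]
→ [77, 125, 58]

at x=0,y=1 over L1,L2,L3,L4,L5:
after L1 α=1/3: [79/3, 206/3, 196/3]
after L2 α=4/5: [247/15, 1826/15, 1912/15]
after L3 α=6/7: [3307/105, 1418/15, 12532/105]
after L4 α=1: [6, 132, 223]
after L5 α=6/7: [456/7, 816/7, 619/7]
= [65, 117, 88]

query (1,3) [L1,L2,L3,L4,L5,L6] — begin 0,0,0
L1 α=4/5: [744/5, 164, 216/5]
L2 α=1/4: [2687/20, 517/4, 1503/20]
L3 α=2/5: [10501/100, 1999/20, 9109/100]
L4 α=1/4: [43903/400, 8877/80, 39527/400]
L5 α=1/3: [83503/600, 5359/40, 76927/600]
L6 α=1/2: [103903/1200, 7319/80, 169927/1200]
= [87, 91, 142]

(0,2) stack=L1,L2,L3,L4,L5,L6; from [0,0,0]:
L1 α=1/3: [45, 11, 62/3]
L2 α=1/3: [224/3, 59, 817/9]
L3 α=1/2: [340/3, 45, 1466/9]
L4 α=1/2: [173/3, 71, 1066/9]
L5 α=2/5: [67, 403/5, 1774/15]
L6 α=1/5: [70, 2622/25, 9436/75]
→ [70, 105, 126]

(1,2) stack=L1,L2,L3,L4,L5,L6; from [0,0,0]:
L1 α=4/5: [200, 288/5, 764/5]
L2 α=6/7: [56, 2448/35, 332/5]
L3 α=1/4: [121/2, 15919/140, 249/5]
L4 α=1/2: [247/4, 30619/280, 662/5]
L5 α=0: [247/4, 30619/280, 662/5]
L6 α=5/7: [321/2, 201419/980, 2899/35]
= [160, 206, 83]

query (0,2) [L1,L2,L3,L4] — begin 0,0,0
L1 α=1/3: [45, 11, 62/3]
L2 α=1/3: [224/3, 59, 817/9]
L3 α=1/2: [340/3, 45, 1466/9]
L4 α=1/2: [173/3, 71, 1066/9]
= [58, 71, 118]


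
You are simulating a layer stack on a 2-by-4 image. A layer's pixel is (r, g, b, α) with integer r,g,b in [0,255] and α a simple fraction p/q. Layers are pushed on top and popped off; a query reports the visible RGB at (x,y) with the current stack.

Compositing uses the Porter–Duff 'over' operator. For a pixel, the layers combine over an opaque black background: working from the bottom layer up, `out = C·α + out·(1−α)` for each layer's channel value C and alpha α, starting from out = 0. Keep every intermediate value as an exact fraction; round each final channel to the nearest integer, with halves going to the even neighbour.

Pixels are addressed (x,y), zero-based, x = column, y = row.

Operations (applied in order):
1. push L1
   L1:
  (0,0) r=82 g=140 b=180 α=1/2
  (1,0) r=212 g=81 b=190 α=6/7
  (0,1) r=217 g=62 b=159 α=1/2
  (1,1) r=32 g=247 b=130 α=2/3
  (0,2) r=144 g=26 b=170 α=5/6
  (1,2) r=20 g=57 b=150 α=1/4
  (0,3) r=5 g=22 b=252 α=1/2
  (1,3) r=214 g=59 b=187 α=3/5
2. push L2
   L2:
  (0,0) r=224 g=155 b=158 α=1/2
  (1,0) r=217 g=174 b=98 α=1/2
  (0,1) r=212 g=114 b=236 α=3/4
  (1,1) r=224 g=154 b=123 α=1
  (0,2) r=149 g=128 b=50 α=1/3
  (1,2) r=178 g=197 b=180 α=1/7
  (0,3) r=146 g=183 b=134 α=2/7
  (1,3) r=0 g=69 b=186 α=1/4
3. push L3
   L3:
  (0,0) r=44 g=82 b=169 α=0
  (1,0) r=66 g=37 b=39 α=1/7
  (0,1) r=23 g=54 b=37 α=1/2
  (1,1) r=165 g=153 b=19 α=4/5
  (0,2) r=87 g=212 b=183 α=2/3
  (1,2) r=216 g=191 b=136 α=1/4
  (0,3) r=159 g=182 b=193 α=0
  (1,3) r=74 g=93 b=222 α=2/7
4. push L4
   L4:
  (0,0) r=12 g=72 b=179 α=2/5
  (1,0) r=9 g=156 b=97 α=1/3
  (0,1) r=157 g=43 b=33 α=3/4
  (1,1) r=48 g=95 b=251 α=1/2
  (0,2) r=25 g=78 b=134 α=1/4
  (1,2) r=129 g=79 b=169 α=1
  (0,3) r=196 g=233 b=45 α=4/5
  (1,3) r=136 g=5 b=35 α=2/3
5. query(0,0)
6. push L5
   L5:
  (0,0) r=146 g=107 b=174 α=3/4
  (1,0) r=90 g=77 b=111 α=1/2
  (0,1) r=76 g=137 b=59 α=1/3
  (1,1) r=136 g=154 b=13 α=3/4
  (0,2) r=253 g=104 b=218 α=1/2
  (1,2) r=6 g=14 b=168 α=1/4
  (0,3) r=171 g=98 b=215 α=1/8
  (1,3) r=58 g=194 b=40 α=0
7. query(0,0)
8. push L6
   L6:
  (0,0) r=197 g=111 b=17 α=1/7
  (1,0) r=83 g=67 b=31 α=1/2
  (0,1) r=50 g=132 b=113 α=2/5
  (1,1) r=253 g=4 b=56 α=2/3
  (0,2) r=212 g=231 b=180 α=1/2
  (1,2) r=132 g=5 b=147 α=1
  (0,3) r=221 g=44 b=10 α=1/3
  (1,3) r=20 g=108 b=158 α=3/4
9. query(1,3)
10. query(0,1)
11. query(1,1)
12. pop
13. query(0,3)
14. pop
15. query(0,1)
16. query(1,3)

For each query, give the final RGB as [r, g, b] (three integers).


(0,0) stack=L1,L2,L3,L4; from [0,0,0]:
after L1 α=1/2: [41, 70, 90]
after L2 α=1/2: [265/2, 225/2, 124]
after L3 α=0: [265/2, 225/2, 124]
after L4 α=2/5: [843/10, 963/10, 146]
rounded: [84, 96, 146]

(0,0) stack=L1,L2,L3,L4,L5; from [0,0,0]:
L1 α=1/2: [41, 70, 90]
L2 α=1/2: [265/2, 225/2, 124]
L3 α=0: [265/2, 225/2, 124]
L4 α=2/5: [843/10, 963/10, 146]
L5 α=3/4: [5223/40, 4173/40, 167]
rounded: [131, 104, 167]

(1,3) stack=L1,L2,L3,L4,L5,L6; from [0,0,0]:
+L1 (α=3/5) → [642/5, 177/5, 561/5]
+L2 (α=1/4) → [963/10, 219/5, 2613/20]
+L3 (α=2/7) → [1259/14, 405/7, 627/4]
+L4 (α=2/3) → [1689/14, 475/21, 907/12]
+L5 (α=0) → [1689/14, 475/21, 907/12]
+L6 (α=3/4) → [2529/56, 7279/84, 6595/48]
→ [45, 87, 137]

at x=0,y=1 over L1,L2,L3,L4,L5,L6:
L1 α=1/2: [217/2, 31, 159/2]
L2 α=3/4: [1489/8, 373/4, 1575/8]
L3 α=1/2: [1673/16, 589/8, 1871/16]
L4 α=3/4: [9209/64, 1621/32, 3455/64]
L5 α=1/3: [11641/96, 1271/16, 1781/32]
L6 α=2/5: [14841/160, 8037/80, 2515/32]
→ [93, 100, 79]

at x=1,y=1 over L1,L2,L3,L4,L5,L6:
after L1 α=2/3: [64/3, 494/3, 260/3]
after L2 α=1: [224, 154, 123]
after L3 α=4/5: [884/5, 766/5, 199/5]
after L4 α=1/2: [562/5, 1241/10, 727/5]
after L5 α=3/4: [1301/10, 5861/40, 461/10]
after L6 α=2/3: [6361/30, 6181/120, 527/10]
rounded: [212, 52, 53]

at x=0,y=3 over L1,L2,L3,L4,L5:
after L1 α=1/2: [5/2, 11, 126]
after L2 α=2/7: [87/2, 421/7, 898/7]
after L3 α=0: [87/2, 421/7, 898/7]
after L4 α=4/5: [331/2, 1389/7, 2158/35]
after L5 α=1/8: [2659/16, 1487/8, 3233/40]
rounded: [166, 186, 81]

(0,1) stack=L1,L2,L3,L4; from [0,0,0]:
L1 α=1/2: [217/2, 31, 159/2]
L2 α=3/4: [1489/8, 373/4, 1575/8]
L3 α=1/2: [1673/16, 589/8, 1871/16]
L4 α=3/4: [9209/64, 1621/32, 3455/64]
rounded: [144, 51, 54]

query (1,3) [L1,L2,L3,L4] — begin 0,0,0
+L1 (α=3/5) → [642/5, 177/5, 561/5]
+L2 (α=1/4) → [963/10, 219/5, 2613/20]
+L3 (α=2/7) → [1259/14, 405/7, 627/4]
+L4 (α=2/3) → [1689/14, 475/21, 907/12]
→ [121, 23, 76]


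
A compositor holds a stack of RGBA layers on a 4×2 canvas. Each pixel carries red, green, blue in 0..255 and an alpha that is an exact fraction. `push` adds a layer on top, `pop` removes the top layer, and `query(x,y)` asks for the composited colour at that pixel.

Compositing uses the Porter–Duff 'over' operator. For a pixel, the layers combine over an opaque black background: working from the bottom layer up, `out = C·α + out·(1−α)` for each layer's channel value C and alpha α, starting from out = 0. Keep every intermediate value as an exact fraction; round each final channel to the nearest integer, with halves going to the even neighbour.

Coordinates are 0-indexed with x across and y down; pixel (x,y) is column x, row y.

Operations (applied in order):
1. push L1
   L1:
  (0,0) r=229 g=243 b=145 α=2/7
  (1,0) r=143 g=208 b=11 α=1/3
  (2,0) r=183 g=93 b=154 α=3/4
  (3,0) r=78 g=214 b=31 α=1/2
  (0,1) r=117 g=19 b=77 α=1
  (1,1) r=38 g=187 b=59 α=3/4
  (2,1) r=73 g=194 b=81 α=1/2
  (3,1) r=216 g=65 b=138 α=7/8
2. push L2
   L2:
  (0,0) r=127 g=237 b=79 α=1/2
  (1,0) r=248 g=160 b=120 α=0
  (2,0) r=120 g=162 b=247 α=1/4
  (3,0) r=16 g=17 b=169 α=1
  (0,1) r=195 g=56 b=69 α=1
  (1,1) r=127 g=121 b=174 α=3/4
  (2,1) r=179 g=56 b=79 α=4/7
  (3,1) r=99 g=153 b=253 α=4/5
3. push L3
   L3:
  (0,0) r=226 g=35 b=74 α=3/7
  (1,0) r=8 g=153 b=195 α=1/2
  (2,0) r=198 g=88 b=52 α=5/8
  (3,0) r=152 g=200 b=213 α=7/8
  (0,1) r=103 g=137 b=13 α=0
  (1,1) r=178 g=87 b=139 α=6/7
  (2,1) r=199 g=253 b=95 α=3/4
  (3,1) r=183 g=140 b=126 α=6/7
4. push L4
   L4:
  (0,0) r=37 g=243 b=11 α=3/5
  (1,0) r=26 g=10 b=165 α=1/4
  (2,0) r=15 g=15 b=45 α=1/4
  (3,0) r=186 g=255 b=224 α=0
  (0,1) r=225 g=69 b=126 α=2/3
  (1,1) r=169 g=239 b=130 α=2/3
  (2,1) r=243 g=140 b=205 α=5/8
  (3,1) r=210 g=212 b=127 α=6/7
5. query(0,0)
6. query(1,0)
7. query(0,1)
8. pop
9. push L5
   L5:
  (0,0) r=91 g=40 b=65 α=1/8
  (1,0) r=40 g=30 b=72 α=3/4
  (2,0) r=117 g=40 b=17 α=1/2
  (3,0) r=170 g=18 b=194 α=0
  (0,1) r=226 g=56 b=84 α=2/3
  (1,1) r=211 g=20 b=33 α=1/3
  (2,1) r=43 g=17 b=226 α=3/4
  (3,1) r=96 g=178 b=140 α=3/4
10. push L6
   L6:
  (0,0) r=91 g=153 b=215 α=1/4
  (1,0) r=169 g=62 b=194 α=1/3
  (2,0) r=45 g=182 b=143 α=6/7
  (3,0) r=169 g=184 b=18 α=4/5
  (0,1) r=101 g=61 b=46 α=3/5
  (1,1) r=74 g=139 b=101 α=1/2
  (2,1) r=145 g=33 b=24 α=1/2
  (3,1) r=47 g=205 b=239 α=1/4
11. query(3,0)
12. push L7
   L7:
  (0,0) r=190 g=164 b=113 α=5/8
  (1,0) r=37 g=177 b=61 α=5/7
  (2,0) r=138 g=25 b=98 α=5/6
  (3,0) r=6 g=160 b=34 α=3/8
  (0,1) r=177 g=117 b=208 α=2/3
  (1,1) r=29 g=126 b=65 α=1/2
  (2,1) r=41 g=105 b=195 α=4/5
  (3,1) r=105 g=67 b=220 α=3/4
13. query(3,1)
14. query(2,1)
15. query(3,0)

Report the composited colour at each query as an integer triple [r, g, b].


query (0,0) [L1,L2,L3,L4] — begin 0,0,0
+L1 (α=2/7) → [458/7, 486/7, 290/7]
+L2 (α=1/2) → [1347/14, 2145/14, 843/14]
+L3 (α=3/7) → [7440/49, 5025/49, 3240/49]
+L4 (α=3/5) → [20319/245, 45771/245, 8097/245]
rounded: [83, 187, 33]

query (1,0) [L1,L2,L3,L4] — begin 0,0,0
+L1 (α=1/3) → [143/3, 208/3, 11/3]
+L2 (α=0) → [143/3, 208/3, 11/3]
+L3 (α=1/2) → [167/6, 667/6, 298/3]
+L4 (α=1/4) → [219/8, 687/8, 463/4]
rounded: [27, 86, 116]

at x=0,y=1 over L1,L2,L3,L4:
+L1 (α=1) → [117, 19, 77]
+L2 (α=1) → [195, 56, 69]
+L3 (α=0) → [195, 56, 69]
+L4 (α=2/3) → [215, 194/3, 107]
→ [215, 65, 107]

query (3,0) [L1,L2,L3,L5,L6] — begin 0,0,0
after L1 α=1/2: [39, 107, 31/2]
after L2 α=1: [16, 17, 169]
after L3 α=7/8: [135, 1417/8, 415/2]
after L5 α=0: [135, 1417/8, 415/2]
after L6 α=4/5: [811/5, 1461/8, 559/10]
→ [162, 183, 56]

(3,1) stack=L1,L2,L3,L5,L6,L7; from [0,0,0]:
after L1 α=7/8: [189, 455/8, 483/4]
after L2 α=4/5: [117, 5351/40, 4531/20]
after L3 α=6/7: [1215/7, 38951/280, 19651/140]
after L5 α=3/4: [3231/28, 188471/1120, 78451/560]
after L6 α=1/4: [11009/112, 795013/4480, 369193/2240]
after L7 α=3/4: [46289/448, 1695493/17920, 1847593/8960]
rounded: [103, 95, 206]

at x=2,y=1 over L1,L2,L3,L5,L6,L7:
L1 α=1/2: [73/2, 97, 81/2]
L2 α=4/7: [1651/14, 515/7, 125/2]
L3 α=3/4: [10009/56, 1457/7, 695/8]
L5 α=3/4: [17233/224, 907/14, 6119/32]
L6 α=1/2: [49713/448, 1369/28, 6887/64]
L7 α=4/5: [24637/448, 13129/140, 56807/320]
rounded: [55, 94, 178]

(3,0) stack=L1,L2,L3,L5,L6,L7; from [0,0,0]:
L1 α=1/2: [39, 107, 31/2]
L2 α=1: [16, 17, 169]
L3 α=7/8: [135, 1417/8, 415/2]
L5 α=0: [135, 1417/8, 415/2]
L6 α=4/5: [811/5, 1461/8, 559/10]
L7 α=3/8: [829/8, 11145/64, 763/16]
= [104, 174, 48]


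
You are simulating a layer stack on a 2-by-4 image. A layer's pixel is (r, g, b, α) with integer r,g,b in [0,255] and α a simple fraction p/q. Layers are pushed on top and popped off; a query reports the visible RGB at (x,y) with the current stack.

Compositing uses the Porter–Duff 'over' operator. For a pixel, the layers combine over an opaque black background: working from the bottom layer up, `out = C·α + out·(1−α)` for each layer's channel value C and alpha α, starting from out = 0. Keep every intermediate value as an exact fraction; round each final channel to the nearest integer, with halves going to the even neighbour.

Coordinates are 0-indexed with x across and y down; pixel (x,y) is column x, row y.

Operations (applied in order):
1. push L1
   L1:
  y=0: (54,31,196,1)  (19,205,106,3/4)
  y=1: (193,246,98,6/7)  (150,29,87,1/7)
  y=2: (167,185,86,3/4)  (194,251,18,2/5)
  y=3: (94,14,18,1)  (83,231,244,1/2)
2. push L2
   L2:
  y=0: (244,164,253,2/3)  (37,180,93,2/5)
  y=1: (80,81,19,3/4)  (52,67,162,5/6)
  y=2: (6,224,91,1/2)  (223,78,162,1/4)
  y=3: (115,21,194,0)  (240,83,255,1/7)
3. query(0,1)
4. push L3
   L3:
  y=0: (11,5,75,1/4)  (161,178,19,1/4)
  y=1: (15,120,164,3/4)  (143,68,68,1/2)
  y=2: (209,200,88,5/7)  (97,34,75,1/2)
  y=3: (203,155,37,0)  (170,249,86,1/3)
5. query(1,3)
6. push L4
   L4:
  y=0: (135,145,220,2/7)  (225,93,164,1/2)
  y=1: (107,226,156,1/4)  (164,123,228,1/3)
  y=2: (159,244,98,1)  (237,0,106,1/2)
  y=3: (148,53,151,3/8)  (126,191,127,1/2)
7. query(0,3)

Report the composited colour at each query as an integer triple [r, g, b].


query (0,1) [L1,L2] — begin 0,0,0
L1 α=6/7: [1158/7, 1476/7, 84]
L2 α=3/4: [1419/14, 3177/28, 141/4]
rounded: [101, 113, 35]

(1,3) stack=L1,L2,L3; from [0,0,0]:
L1 α=1/2: [83/2, 231/2, 122]
L2 α=1/7: [489/7, 776/7, 141]
L3 α=1/3: [2168/21, 3295/21, 368/3]
→ [103, 157, 123]

(0,3) stack=L1,L2,L3,L4; from [0,0,0]:
+L1 (α=1) → [94, 14, 18]
+L2 (α=0) → [94, 14, 18]
+L3 (α=0) → [94, 14, 18]
+L4 (α=3/8) → [457/4, 229/8, 543/8]
rounded: [114, 29, 68]


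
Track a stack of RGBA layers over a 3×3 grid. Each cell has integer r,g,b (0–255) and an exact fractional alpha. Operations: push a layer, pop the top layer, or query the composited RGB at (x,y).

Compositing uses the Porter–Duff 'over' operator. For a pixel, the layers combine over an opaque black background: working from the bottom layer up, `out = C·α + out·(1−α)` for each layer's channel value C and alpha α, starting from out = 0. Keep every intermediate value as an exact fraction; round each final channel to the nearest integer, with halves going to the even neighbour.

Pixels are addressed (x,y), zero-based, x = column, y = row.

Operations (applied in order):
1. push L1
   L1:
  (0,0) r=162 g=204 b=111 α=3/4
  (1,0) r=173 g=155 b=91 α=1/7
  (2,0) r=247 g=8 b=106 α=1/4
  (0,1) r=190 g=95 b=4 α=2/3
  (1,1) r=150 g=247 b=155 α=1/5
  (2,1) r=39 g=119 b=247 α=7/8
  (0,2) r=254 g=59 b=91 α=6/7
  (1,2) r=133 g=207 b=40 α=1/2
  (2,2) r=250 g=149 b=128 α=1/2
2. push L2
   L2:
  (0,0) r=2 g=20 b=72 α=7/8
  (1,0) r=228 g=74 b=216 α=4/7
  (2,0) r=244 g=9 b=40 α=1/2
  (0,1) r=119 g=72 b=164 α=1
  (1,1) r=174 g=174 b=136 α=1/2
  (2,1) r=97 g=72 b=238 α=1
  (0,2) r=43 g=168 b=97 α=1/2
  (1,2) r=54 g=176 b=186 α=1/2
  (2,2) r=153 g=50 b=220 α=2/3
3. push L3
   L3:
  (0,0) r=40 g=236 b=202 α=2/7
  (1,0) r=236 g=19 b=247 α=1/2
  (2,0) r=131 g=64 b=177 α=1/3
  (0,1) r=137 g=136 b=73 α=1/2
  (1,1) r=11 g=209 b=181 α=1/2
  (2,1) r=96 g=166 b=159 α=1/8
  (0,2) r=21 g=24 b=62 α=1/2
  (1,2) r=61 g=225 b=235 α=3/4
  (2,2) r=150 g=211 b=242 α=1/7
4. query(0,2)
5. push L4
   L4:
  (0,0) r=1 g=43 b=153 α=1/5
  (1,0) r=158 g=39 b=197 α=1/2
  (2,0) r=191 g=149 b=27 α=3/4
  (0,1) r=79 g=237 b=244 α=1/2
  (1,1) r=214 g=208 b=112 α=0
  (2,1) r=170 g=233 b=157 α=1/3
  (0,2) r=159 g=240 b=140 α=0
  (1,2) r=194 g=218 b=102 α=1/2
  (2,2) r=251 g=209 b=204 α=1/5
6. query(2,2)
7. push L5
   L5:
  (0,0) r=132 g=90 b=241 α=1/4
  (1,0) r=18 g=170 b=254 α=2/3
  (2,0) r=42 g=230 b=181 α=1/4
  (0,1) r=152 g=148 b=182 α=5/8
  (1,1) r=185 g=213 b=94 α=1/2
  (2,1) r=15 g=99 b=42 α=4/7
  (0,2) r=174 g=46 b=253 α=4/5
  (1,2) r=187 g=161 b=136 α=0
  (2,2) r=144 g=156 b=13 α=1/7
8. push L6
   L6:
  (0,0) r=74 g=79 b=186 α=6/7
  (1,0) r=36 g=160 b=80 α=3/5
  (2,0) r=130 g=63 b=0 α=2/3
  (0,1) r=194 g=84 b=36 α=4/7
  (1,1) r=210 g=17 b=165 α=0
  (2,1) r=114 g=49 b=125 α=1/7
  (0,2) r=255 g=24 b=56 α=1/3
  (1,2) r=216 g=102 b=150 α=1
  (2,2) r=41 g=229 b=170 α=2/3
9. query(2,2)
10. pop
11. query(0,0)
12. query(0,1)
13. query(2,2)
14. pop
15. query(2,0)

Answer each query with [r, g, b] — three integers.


(0,2) stack=L1,L2,L3; from [0,0,0]:
L1 α=6/7: [1524/7, 354/7, 78]
L2 α=1/2: [1825/14, 765/7, 175/2]
L3 α=1/2: [2119/28, 933/14, 299/4]
rounded: [76, 67, 75]

at x=2,y=2 over L1,L2,L3,L4:
after L1 α=1/2: [125, 149/2, 64]
after L2 α=2/3: [431/3, 349/6, 168]
after L3 α=1/7: [1012/7, 80, 1250/7]
after L4 α=1/5: [1161/7, 529/5, 6428/35]
→ [166, 106, 184]

query (2,2) [L1,L2,L3,L4,L5,L6] — begin 0,0,0
+L1 (α=1/2) → [125, 149/2, 64]
+L2 (α=2/3) → [431/3, 349/6, 168]
+L3 (α=1/7) → [1012/7, 80, 1250/7]
+L4 (α=1/5) → [1161/7, 529/5, 6428/35]
+L5 (α=1/7) → [7974/49, 3954/35, 39023/245]
+L6 (α=2/3) → [11992/147, 19984/105, 122323/735]
→ [82, 190, 166]

at x=0,y=0 over L1,L2,L3,L4,L5:
L1 α=3/4: [243/2, 153, 333/4]
L2 α=7/8: [271/16, 293/8, 2349/32]
L3 α=2/7: [2635/112, 5241/56, 24673/224]
L4 α=1/5: [2663/140, 5843/70, 33241/280]
L5 α=1/4: [26469/560, 23829/280, 167203/1120]
rounded: [47, 85, 149]

query (0,1) [L1,L2,L3,L4,L5] — begin 0,0,0
L1 α=2/3: [380/3, 190/3, 8/3]
L2 α=1: [119, 72, 164]
L3 α=1/2: [128, 104, 237/2]
L4 α=1/2: [207/2, 341/2, 725/4]
L5 α=5/8: [2141/16, 2503/16, 5815/32]
→ [134, 156, 182]

at x=2,y=2 over L1,L2,L3,L4,L5:
after L1 α=1/2: [125, 149/2, 64]
after L2 α=2/3: [431/3, 349/6, 168]
after L3 α=1/7: [1012/7, 80, 1250/7]
after L4 α=1/5: [1161/7, 529/5, 6428/35]
after L5 α=1/7: [7974/49, 3954/35, 39023/245]
rounded: [163, 113, 159]

at x=2,y=0 over L1,L2,L3,L4:
L1 α=1/4: [247/4, 2, 53/2]
L2 α=1/2: [1223/8, 11/2, 133/4]
L3 α=1/3: [1747/12, 25, 487/6]
L4 α=3/4: [8623/48, 118, 973/24]
rounded: [180, 118, 41]


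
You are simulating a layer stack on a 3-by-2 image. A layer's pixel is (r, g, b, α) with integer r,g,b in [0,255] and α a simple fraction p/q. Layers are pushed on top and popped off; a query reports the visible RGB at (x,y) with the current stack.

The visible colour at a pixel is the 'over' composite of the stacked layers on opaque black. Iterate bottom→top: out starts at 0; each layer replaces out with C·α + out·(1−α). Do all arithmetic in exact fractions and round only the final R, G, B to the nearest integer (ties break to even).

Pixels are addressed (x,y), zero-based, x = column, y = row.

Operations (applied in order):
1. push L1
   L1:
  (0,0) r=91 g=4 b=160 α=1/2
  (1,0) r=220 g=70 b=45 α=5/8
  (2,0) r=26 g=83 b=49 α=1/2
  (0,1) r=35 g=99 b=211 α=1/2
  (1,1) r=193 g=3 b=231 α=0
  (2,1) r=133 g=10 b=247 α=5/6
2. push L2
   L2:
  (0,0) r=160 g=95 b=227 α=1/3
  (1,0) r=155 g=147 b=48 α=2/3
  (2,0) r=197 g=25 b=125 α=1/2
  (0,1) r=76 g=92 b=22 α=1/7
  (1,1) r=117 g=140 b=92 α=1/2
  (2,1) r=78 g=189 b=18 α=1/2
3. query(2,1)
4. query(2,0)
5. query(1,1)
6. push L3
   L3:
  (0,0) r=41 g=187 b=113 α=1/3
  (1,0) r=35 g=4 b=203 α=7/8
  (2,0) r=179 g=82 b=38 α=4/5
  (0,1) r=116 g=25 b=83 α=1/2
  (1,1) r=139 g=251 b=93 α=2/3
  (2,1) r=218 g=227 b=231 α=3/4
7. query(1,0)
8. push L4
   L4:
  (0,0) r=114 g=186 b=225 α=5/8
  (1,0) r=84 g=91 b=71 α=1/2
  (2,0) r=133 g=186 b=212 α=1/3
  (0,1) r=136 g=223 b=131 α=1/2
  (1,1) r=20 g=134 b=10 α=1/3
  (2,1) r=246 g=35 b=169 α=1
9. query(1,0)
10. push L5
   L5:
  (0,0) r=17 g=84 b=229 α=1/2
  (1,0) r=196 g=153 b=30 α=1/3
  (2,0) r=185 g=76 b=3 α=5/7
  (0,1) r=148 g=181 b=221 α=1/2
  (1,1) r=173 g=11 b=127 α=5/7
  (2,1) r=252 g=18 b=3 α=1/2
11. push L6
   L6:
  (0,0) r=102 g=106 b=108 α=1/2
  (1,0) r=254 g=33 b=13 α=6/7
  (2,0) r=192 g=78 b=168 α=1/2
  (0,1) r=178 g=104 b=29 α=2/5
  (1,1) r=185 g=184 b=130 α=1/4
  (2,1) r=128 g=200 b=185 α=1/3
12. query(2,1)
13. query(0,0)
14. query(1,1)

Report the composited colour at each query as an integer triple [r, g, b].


(2,1) stack=L1,L2; from [0,0,0]:
+L1 (α=5/6) → [665/6, 25/3, 1235/6]
+L2 (α=1/2) → [1133/12, 296/3, 1343/12]
= [94, 99, 112]

at x=2,y=0 over L1,L2:
+L1 (α=1/2) → [13, 83/2, 49/2]
+L2 (α=1/2) → [105, 133/4, 299/4]
rounded: [105, 33, 75]

(1,1) stack=L1,L2; from [0,0,0]:
L1 α=0: [0, 0, 0]
L2 α=1/2: [117/2, 70, 46]
→ [58, 70, 46]

at x=1,y=0 over L1,L2,L3:
+L1 (α=5/8) → [275/2, 175/4, 225/8]
+L2 (α=2/3) → [895/6, 1351/12, 331/8]
+L3 (α=7/8) → [2365/48, 1687/96, 11699/64]
= [49, 18, 183]

at x=1,y=0 over L1,L2,L3,L4:
+L1 (α=5/8) → [275/2, 175/4, 225/8]
+L2 (α=2/3) → [895/6, 1351/12, 331/8]
+L3 (α=7/8) → [2365/48, 1687/96, 11699/64]
+L4 (α=1/2) → [6397/96, 10423/192, 16243/128]
→ [67, 54, 127]

at x=2,y=1 over L1,L2,L3,L4,L5,L6:
L1 α=5/6: [665/6, 25/3, 1235/6]
L2 α=1/2: [1133/12, 296/3, 1343/12]
L3 α=3/4: [8981/48, 2339/12, 9659/48]
L4 α=1: [246, 35, 169]
L5 α=1/2: [249, 53/2, 86]
L6 α=1/3: [626/3, 253/3, 119]
→ [209, 84, 119]

query (0,0) [L1,L2,L3,L4,L5,L6] — begin 0,0,0
L1 α=1/2: [91/2, 2, 80]
L2 α=1/3: [251/3, 33, 129]
L3 α=1/3: [625/9, 253/3, 371/3]
L4 α=5/8: [2335/24, 1183/8, 187]
L5 α=1/2: [2743/48, 1855/16, 208]
L6 α=1/2: [7639/96, 3551/32, 158]
= [80, 111, 158]

query (1,1) [L1,L2,L3,L4,L5,L6] — begin 0,0,0
L1 α=0: [0, 0, 0]
L2 α=1/2: [117/2, 70, 46]
L3 α=2/3: [673/6, 572/3, 232/3]
L4 α=1/3: [733/9, 1546/9, 494/9]
L5 α=5/7: [9251/63, 3587/63, 6703/63]
L6 α=1/4: [3284/21, 7451/84, 9433/84]
→ [156, 89, 112]


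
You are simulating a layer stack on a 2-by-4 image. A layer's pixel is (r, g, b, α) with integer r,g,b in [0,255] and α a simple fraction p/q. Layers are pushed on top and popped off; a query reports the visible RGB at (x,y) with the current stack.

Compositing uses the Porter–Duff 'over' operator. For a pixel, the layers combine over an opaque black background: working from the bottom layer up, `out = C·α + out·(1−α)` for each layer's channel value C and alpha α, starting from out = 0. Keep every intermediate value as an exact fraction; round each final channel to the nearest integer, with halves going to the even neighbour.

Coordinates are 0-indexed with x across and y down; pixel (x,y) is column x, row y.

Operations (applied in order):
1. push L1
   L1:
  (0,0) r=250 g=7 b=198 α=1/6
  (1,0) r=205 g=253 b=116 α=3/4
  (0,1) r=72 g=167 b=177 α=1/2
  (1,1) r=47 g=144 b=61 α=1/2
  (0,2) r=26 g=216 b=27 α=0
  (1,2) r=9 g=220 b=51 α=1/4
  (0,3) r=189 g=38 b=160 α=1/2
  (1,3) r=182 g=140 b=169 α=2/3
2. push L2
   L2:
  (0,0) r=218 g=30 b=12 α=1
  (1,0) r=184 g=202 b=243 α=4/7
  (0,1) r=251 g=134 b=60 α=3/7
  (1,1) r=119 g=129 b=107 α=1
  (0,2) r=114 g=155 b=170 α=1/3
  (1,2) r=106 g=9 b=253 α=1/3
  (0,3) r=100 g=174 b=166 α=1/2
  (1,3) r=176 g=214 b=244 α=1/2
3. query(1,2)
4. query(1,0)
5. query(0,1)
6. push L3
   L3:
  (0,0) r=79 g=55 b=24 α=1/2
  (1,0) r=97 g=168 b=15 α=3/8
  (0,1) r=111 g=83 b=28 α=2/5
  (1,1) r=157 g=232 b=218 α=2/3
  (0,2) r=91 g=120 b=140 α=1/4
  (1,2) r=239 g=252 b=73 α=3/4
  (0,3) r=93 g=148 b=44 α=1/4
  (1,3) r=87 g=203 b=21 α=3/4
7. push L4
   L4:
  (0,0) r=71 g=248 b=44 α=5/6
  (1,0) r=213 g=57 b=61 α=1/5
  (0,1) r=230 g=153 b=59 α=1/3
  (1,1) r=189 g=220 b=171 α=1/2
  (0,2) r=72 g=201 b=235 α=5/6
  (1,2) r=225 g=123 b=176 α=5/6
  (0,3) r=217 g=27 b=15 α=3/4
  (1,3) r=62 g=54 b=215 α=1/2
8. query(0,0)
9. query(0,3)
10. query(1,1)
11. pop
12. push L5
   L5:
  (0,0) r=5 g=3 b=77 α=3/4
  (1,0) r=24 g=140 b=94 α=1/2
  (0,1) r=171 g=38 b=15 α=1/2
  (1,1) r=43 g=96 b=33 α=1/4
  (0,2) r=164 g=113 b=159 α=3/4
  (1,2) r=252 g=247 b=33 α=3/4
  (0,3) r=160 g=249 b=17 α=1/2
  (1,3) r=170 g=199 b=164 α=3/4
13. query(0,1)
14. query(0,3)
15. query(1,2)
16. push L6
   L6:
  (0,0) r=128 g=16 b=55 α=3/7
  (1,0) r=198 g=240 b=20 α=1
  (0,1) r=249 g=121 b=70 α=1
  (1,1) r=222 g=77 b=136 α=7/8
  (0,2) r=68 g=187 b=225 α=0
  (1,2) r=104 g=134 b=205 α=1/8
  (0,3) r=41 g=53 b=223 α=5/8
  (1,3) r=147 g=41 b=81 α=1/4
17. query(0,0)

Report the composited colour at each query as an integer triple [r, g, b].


at x=1,y=2 over L1,L2:
after L1 α=1/4: [9/4, 55, 51/4]
after L2 α=1/3: [221/6, 119/3, 557/6]
→ [37, 40, 93]

(1,0) stack=L1,L2; from [0,0,0]:
+L1 (α=3/4) → [615/4, 759/4, 87]
+L2 (α=4/7) → [4789/28, 787/4, 1233/7]
rounded: [171, 197, 176]

at x=0,y=1 over L1,L2:
after L1 α=1/2: [36, 167/2, 177/2]
after L2 α=3/7: [897/7, 736/7, 534/7]
→ [128, 105, 76]

(0,0) stack=L1,L2,L3,L4; from [0,0,0]:
after L1 α=1/6: [125/3, 7/6, 33]
after L2 α=1: [218, 30, 12]
after L3 α=1/2: [297/2, 85/2, 18]
after L4 α=5/6: [1007/12, 855/4, 119/3]
= [84, 214, 40]

at x=0,y=3 over L1,L2,L3,L4:
L1 α=1/2: [189/2, 19, 80]
L2 α=1/2: [389/4, 193/2, 123]
L3 α=1/4: [1539/16, 875/8, 413/4]
L4 α=3/4: [11955/64, 1523/32, 593/16]
= [187, 48, 37]

at x=1,y=1 over L1,L2,L3,L4:
+L1 (α=1/2) → [47/2, 72, 61/2]
+L2 (α=1) → [119, 129, 107]
+L3 (α=2/3) → [433/3, 593/3, 181]
+L4 (α=1/2) → [500/3, 1253/6, 176]
rounded: [167, 209, 176]

(0,1) stack=L1,L2,L3,L5; from [0,0,0]:
L1 α=1/2: [36, 167/2, 177/2]
L2 α=3/7: [897/7, 736/7, 534/7]
L3 α=2/5: [849/7, 674/7, 1994/35]
L5 α=1/2: [1023/7, 470/7, 2519/70]
→ [146, 67, 36]

at x=0,y=3 over L1,L2,L3,L5:
after L1 α=1/2: [189/2, 19, 80]
after L2 α=1/2: [389/4, 193/2, 123]
after L3 α=1/4: [1539/16, 875/8, 413/4]
after L5 α=1/2: [4099/32, 2867/16, 481/8]
= [128, 179, 60]

query (1,2) [L1,L2,L3,L5] — begin 0,0,0
L1 α=1/4: [9/4, 55, 51/4]
L2 α=1/3: [221/6, 119/3, 557/6]
L3 α=3/4: [4523/24, 2387/12, 1871/24]
L5 α=3/4: [22667/96, 11279/48, 4247/96]
= [236, 235, 44]

(0,0) stack=L1,L2,L3,L5,L6; from [0,0,0]:
L1 α=1/6: [125/3, 7/6, 33]
L2 α=1: [218, 30, 12]
L3 α=1/2: [297/2, 85/2, 18]
L5 α=3/4: [327/8, 103/8, 249/4]
L6 α=3/7: [1095/14, 199/14, 414/7]
→ [78, 14, 59]


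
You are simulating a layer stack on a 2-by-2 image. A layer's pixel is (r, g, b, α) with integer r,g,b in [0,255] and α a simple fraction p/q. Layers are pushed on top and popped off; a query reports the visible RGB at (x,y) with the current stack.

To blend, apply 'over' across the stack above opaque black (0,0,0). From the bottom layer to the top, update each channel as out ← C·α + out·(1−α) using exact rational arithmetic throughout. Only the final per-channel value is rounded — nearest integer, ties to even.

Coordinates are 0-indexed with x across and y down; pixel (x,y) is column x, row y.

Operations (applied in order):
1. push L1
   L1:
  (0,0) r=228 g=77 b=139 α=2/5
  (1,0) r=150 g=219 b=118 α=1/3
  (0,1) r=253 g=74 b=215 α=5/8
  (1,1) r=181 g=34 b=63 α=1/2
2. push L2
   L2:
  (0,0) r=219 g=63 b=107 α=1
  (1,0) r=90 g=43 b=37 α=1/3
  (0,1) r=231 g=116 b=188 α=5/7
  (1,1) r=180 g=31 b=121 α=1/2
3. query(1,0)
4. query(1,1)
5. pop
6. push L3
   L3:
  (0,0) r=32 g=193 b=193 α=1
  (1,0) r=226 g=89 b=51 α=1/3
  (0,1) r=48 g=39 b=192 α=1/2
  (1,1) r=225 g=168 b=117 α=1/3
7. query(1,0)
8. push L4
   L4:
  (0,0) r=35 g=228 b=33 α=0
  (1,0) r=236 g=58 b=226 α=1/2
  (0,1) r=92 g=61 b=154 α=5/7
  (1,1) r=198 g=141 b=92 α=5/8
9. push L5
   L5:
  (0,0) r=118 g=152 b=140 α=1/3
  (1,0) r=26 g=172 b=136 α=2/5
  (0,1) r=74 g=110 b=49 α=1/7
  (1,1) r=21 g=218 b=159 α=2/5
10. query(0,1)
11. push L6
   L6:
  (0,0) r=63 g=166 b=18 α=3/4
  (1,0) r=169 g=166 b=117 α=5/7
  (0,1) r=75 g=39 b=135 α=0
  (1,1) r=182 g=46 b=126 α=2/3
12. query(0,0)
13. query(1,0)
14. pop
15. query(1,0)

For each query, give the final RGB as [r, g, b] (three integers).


(1,0) stack=L1,L2; from [0,0,0]:
after L1 α=1/3: [50, 73, 118/3]
after L2 α=1/3: [190/3, 63, 347/9]
rounded: [63, 63, 39]

query (1,1) [L1,L2] — begin 0,0,0
after L1 α=1/2: [181/2, 17, 63/2]
after L2 α=1/2: [541/4, 24, 305/4]
rounded: [135, 24, 76]

query (1,0) [L1,L3] — begin 0,0,0
L1 α=1/3: [50, 73, 118/3]
L3 α=1/3: [326/3, 235/3, 389/9]
→ [109, 78, 43]

at x=0,y=1 over L1,L3,L4,L5:
+L1 (α=5/8) → [1265/8, 185/4, 1075/8]
+L3 (α=1/2) → [1649/16, 341/8, 2611/16]
+L4 (α=5/7) → [5329/56, 223/4, 1253/8]
+L5 (α=1/7) → [18059/196, 127/2, 565/4]
rounded: [92, 64, 141]

(0,0) stack=L1,L3,L4,L5,L6; from [0,0,0]:
+L1 (α=2/5) → [456/5, 154/5, 278/5]
+L3 (α=1) → [32, 193, 193]
+L4 (α=0) → [32, 193, 193]
+L5 (α=1/3) → [182/3, 538/3, 526/3]
+L6 (α=3/4) → [749/12, 508/3, 172/3]
= [62, 169, 57]

query (1,0) [L1,L3,L4,L5,L6] — begin 0,0,0
+L1 (α=1/3) → [50, 73, 118/3]
+L3 (α=1/3) → [326/3, 235/3, 389/9]
+L4 (α=1/2) → [517/3, 409/6, 2423/18]
+L5 (α=2/5) → [569/5, 1097/10, 811/6]
+L6 (α=5/7) → [5363/35, 5247/35, 2566/21]
= [153, 150, 122]

query (1,0) [L1,L3,L4,L5] — begin 0,0,0
+L1 (α=1/3) → [50, 73, 118/3]
+L3 (α=1/3) → [326/3, 235/3, 389/9]
+L4 (α=1/2) → [517/3, 409/6, 2423/18]
+L5 (α=2/5) → [569/5, 1097/10, 811/6]
→ [114, 110, 135]


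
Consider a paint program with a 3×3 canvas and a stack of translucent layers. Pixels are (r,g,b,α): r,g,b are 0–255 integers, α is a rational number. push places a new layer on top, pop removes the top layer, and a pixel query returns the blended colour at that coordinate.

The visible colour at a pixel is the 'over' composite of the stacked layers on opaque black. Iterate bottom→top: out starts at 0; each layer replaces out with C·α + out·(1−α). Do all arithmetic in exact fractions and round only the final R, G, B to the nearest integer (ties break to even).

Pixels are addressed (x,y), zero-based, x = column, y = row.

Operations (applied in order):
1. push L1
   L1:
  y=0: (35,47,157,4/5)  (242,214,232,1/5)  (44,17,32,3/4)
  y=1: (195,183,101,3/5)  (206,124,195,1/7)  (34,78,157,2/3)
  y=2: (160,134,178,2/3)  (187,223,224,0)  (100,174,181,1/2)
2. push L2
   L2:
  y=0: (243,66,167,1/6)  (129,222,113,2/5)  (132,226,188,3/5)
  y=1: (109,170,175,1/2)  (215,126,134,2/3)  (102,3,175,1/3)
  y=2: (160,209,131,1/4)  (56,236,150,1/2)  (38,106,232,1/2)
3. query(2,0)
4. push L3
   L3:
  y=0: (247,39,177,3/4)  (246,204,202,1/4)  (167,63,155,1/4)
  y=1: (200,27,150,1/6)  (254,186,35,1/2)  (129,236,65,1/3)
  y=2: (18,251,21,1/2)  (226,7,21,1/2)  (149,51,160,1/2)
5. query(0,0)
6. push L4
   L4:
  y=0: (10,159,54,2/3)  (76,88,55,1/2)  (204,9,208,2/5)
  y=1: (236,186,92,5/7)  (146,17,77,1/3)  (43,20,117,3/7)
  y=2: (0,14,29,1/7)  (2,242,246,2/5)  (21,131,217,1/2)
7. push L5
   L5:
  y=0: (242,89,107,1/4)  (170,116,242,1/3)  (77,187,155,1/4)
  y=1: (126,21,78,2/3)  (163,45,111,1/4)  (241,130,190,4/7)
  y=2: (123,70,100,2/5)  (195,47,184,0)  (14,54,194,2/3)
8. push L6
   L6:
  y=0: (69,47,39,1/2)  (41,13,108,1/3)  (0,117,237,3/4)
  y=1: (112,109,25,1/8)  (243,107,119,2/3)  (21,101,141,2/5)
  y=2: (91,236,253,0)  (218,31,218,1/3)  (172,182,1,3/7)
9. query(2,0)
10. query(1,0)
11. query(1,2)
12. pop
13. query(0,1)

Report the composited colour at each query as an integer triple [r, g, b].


(2,0) stack=L1,L2; from [0,0,0]:
+L1 (α=3/4) → [33, 51/4, 24]
+L2 (α=3/5) → [462/5, 1407/10, 612/5]
→ [92, 141, 122]

query (0,0) [L1,L2,L3] — begin 0,0,0
+L1 (α=4/5) → [28, 188/5, 628/5]
+L2 (α=1/6) → [383/6, 127/3, 265/2]
+L3 (α=3/4) → [4829/24, 239/6, 1327/8]
→ [201, 40, 166]

at x=2,y=0 over L1,L2,L3,L4,L5,L6:
after L1 α=3/4: [33, 51/4, 24]
after L2 α=3/5: [462/5, 1407/10, 612/5]
after L3 α=1/4: [2221/20, 4851/40, 2611/20]
after L4 α=2/5: [14823/100, 15273/200, 16153/100]
after L5 α=1/4: [52169/400, 83219/800, 63959/400]
after L6 α=3/4: [52169/1600, 364019/3200, 348359/1600]
→ [33, 114, 218]

query (1,0) [L1,L2,L3,L4,L5,L6] — begin 0,0,0
+L1 (α=1/5) → [242/5, 214/5, 232/5]
+L2 (α=2/5) → [2016/25, 2862/25, 1826/25]
+L3 (α=1/4) → [6099/50, 6843/50, 2632/25]
+L4 (α=1/2) → [9899/100, 11243/100, 4007/50]
+L5 (α=1/3) → [6133/50, 5681/50, 10057/75]
+L6 (α=1/3) → [2386/25, 2002/25, 28214/225]
rounded: [95, 80, 125]

query (1,2) [L1,L2,L3,L4,L5,L6] — begin 0,0,0
L1 α=0: [0, 0, 0]
L2 α=1/2: [28, 118, 75]
L3 α=1/2: [127, 125/2, 48]
L4 α=2/5: [77, 1343/10, 636/5]
L5 α=0: [77, 1343/10, 636/5]
L6 α=1/3: [124, 1498/15, 2362/15]
rounded: [124, 100, 157]

at x=0,y=1 over L1,L2,L3,L4,L5:
after L1 α=3/5: [117, 549/5, 303/5]
after L2 α=1/2: [113, 1399/10, 589/5]
after L3 α=1/6: [255/2, 1453/12, 739/6]
after L4 α=5/7: [205, 7033/42, 2119/21]
after L5 α=2/3: [457/3, 8797/126, 5395/63]
→ [152, 70, 86]


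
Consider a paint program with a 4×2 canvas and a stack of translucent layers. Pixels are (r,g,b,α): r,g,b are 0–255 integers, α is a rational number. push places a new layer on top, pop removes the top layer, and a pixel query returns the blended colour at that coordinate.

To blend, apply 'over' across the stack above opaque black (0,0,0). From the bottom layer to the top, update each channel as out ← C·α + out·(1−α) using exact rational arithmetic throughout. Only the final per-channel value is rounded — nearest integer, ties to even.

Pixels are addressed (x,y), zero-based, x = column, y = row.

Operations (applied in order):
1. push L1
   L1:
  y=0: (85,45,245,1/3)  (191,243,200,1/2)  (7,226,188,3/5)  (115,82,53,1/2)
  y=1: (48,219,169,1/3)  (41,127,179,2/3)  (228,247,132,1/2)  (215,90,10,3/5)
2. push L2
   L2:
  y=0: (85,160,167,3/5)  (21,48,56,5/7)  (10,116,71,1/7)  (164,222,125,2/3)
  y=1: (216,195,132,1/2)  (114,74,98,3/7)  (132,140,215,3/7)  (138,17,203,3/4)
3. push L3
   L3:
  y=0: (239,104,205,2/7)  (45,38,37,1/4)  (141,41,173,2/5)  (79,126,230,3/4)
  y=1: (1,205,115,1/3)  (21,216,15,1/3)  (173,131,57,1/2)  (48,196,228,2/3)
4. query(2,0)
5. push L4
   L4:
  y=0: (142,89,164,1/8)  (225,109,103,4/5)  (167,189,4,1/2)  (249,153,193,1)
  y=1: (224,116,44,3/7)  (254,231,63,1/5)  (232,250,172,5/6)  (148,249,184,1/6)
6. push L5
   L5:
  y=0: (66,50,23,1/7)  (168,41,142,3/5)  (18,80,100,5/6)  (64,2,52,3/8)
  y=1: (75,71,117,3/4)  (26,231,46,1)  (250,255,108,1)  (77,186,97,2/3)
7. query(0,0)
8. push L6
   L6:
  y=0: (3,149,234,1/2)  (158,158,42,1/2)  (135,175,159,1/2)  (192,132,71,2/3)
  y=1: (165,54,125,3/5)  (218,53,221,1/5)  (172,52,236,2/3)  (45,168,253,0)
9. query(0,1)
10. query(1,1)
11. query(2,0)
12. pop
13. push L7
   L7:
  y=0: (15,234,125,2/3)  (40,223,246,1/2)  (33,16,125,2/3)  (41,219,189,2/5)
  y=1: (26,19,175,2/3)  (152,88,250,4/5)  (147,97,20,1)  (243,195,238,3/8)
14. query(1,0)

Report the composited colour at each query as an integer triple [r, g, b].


at x=2,y=0 over L1,L2,L3:
+L1 (α=3/5) → [21/5, 678/5, 564/5]
+L2 (α=1/7) → [176/35, 664/5, 3739/35]
+L3 (α=2/5) → [10398/175, 2402/25, 23327/175]
rounded: [59, 96, 133]

query (0,0) [L1,L2,L3,L4,L5] — begin 0,0,0
after L1 α=1/3: [85/3, 15, 245/3]
after L2 α=3/5: [187/3, 102, 1993/15]
after L3 α=2/7: [2369/21, 718/7, 3223/21]
after L4 α=1/8: [2795/24, 807/8, 3715/24]
after L5 α=1/7: [437/4, 2621/28, 3807/28]
rounded: [109, 94, 136]

query (0,1) [L1,L2,L3,L4,L5,L6] — begin 0,0,0
after L1 α=1/3: [16, 73, 169/3]
after L2 α=1/2: [116, 134, 565/6]
after L3 α=1/3: [233/3, 473/3, 910/9]
after L4 α=3/7: [2948/21, 2936/21, 4828/63]
after L5 α=3/4: [7673/84, 7409/84, 26941/252]
after L6 α=3/5: [28463/210, 14213/210, 74191/630]
→ [136, 68, 118]

(1,1) stack=L1,L2,L3,L4,L5,L6; from [0,0,0]:
L1 α=2/3: [82/3, 254/3, 358/3]
L2 α=3/7: [1354/21, 1682/21, 2314/21]
L3 α=1/3: [3149/63, 7900/63, 4943/63]
L4 α=1/5: [28598/315, 46153/315, 23741/315]
L5 α=1: [26, 231, 46]
L6 α=1/5: [322/5, 977/5, 81]
→ [64, 195, 81]

at x=2,y=0 over L1,L2,L3,L4,L5,L6:
after L1 α=3/5: [21/5, 678/5, 564/5]
after L2 α=1/7: [176/35, 664/5, 3739/35]
after L3 α=2/5: [10398/175, 2402/25, 23327/175]
after L4 α=1/2: [39623/350, 7127/50, 24027/350]
after L5 α=5/6: [71123/2100, 27127/300, 199027/2100]
after L6 α=1/2: [354623/4200, 79627/600, 532927/4200]
→ [84, 133, 127]

(1,0) stack=L1,L2,L3,L4,L5,L7; from [0,0,0]:
L1 α=1/2: [191/2, 243/2, 100]
L2 α=5/7: [296/7, 69, 480/7]
L3 α=1/4: [1203/28, 245/4, 1699/28]
L4 α=4/5: [26403/140, 1989/20, 2647/28]
L5 α=3/5: [61683/350, 3219/50, 8611/70]
L7 α=1/2: [75683/700, 14369/100, 25831/140]
→ [108, 144, 185]


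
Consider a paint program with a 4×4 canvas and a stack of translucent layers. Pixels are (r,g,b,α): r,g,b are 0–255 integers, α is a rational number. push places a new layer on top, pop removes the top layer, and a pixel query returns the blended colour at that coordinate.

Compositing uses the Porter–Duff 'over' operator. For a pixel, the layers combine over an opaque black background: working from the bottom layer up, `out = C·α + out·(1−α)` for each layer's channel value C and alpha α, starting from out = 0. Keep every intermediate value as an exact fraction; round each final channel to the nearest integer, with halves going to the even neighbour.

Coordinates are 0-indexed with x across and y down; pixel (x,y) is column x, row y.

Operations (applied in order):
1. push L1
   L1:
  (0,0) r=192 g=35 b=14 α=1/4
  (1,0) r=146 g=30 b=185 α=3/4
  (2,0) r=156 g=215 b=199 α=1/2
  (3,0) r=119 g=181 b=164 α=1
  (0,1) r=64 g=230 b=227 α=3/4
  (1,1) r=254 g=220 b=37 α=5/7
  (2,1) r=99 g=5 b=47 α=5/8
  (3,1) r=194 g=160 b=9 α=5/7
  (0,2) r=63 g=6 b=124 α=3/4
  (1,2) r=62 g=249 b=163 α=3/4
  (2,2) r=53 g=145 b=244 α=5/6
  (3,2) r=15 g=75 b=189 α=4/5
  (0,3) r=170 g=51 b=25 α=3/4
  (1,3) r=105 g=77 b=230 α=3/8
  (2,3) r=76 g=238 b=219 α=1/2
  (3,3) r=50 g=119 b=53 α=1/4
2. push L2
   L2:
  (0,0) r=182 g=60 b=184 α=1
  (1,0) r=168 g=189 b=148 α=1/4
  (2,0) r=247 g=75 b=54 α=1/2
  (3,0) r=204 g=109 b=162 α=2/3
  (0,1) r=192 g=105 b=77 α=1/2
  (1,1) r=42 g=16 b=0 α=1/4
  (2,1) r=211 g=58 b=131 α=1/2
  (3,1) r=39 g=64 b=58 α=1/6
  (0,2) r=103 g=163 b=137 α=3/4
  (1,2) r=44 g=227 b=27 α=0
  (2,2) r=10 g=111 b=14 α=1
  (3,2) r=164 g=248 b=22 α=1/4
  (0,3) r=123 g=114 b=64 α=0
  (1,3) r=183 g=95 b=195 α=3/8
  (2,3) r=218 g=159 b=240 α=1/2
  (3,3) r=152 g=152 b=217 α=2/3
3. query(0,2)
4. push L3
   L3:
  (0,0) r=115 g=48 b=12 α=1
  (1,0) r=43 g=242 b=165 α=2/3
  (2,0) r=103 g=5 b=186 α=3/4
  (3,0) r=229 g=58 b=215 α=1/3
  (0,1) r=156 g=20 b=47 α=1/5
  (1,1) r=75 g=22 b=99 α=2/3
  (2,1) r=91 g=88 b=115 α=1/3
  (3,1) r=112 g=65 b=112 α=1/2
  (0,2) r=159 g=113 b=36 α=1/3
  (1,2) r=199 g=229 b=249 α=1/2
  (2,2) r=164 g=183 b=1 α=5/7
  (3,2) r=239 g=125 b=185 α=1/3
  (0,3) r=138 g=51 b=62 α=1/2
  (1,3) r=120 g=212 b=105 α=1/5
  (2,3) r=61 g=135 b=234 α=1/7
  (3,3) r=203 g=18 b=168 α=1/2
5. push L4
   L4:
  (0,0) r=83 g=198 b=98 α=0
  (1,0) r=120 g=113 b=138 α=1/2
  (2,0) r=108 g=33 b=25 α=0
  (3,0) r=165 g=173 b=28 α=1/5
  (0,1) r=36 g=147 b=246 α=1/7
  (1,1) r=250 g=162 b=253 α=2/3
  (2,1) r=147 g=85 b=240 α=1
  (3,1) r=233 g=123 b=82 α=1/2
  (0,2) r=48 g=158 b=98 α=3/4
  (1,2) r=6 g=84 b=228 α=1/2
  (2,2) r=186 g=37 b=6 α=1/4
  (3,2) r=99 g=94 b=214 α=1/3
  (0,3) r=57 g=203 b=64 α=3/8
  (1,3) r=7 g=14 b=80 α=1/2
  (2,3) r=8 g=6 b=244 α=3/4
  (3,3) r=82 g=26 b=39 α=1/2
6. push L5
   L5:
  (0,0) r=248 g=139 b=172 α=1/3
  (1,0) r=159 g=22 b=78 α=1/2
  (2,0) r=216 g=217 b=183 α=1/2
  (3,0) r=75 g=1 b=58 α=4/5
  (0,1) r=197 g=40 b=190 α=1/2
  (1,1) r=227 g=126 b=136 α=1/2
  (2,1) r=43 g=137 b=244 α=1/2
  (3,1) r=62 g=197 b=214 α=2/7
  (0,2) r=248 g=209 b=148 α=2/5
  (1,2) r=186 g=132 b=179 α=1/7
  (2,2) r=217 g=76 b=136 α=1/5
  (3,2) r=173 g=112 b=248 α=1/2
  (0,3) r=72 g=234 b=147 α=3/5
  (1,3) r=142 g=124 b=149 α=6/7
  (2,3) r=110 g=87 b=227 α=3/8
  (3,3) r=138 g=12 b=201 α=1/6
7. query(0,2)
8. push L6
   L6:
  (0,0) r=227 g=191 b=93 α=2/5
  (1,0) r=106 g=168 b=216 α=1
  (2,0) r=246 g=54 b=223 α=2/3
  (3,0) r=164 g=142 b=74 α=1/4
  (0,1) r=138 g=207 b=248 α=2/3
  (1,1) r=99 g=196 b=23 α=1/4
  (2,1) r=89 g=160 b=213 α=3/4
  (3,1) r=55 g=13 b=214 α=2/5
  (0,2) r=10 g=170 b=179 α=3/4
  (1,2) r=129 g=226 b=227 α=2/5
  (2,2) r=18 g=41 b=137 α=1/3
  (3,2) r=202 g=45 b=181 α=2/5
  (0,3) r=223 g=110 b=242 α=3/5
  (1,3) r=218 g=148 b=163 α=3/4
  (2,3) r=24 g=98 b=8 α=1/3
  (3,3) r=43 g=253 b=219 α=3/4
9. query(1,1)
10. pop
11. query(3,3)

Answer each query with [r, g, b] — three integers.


query (0,2) [L1,L2] — begin 0,0,0
+L1 (α=3/4) → [189/4, 9/2, 93]
+L2 (α=3/4) → [1425/16, 987/8, 126]
= [89, 123, 126]

(0,2) stack=L1,L2,L3,L4,L5; from [0,0,0]:
after L1 α=3/4: [189/4, 9/2, 93]
after L2 α=3/4: [1425/16, 987/8, 126]
after L3 α=1/3: [899/8, 1439/12, 96]
after L4 α=3/4: [2051/32, 7127/48, 195/2]
after L5 α=2/5: [4405/32, 2763/16, 1177/10]
rounded: [138, 173, 118]

at x=1,y=1 over L1,L2,L3,L4,L5,L6:
+L1 (α=5/7) → [1270/7, 1100/7, 185/7]
+L2 (α=1/4) → [1026/7, 853/7, 555/28]
+L3 (α=2/3) → [692/7, 387/7, 2033/28]
+L4 (α=2/3) → [4192/21, 885/7, 16201/84]
+L5 (α=1/2) → [8959/42, 1767/14, 27625/168]
+L6 (α=1/4) → [10345/56, 8045/56, 28913/224]
→ [185, 144, 129]

query (3,3) [L1,L2,L3,L4,L5] — begin 0,0,0
L1 α=1/4: [25/2, 119/4, 53/4]
L2 α=2/3: [211/2, 445/4, 1789/12]
L3 α=1/2: [617/4, 517/8, 3805/24]
L4 α=1/2: [945/8, 725/16, 4741/48]
L5 α=1/6: [1943/16, 3817/96, 33353/288]
= [121, 40, 116]
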